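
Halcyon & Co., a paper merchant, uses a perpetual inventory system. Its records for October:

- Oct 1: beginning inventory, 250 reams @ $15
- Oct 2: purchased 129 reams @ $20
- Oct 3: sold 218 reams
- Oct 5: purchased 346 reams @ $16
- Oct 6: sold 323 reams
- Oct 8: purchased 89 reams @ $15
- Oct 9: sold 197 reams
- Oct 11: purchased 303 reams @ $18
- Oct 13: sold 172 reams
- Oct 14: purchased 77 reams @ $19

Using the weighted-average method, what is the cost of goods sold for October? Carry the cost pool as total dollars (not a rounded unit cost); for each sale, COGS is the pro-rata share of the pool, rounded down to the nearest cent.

After Oct 1: 250 on hand, pool $3,750.00 (≈ $15.0000 each)
After Oct 2: 379 on hand, pool $6,330.00 (≈ $16.7018 each)
Oct 3, sell 218: 218/379 × $6,330.00 → $3,641.00
After Oct 5: 507 on hand, pool $8,225.00 (≈ $16.2229 each)
Oct 6, sell 323: 323/507 × $8,225.00 → $5,239.99
After Oct 8: 273 on hand, pool $4,320.01 (≈ $15.8242 each)
Oct 9, sell 197: 197/273 × $4,320.01 → $3,117.36
After Oct 11: 379 on hand, pool $6,656.65 (≈ $17.5637 each)
Oct 13, sell 172: 172/379 × $6,656.65 → $3,020.95
After Oct 14: 284 on hand, pool $5,098.70 (≈ $17.9532 each)
Total COGS = $3,641.00 + $5,239.99 + $3,117.36 + $3,020.95 = $15,019.30
Ending inventory (cost pool remaining) = $5,098.70

COGS = $15,019.30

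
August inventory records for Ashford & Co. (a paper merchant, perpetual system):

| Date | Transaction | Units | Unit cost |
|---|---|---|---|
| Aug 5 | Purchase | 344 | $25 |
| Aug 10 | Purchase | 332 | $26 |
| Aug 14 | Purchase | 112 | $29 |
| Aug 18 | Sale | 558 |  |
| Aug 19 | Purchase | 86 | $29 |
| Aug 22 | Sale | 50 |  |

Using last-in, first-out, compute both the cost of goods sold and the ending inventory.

COGS = $16,180; ending inventory = $6,794

Aug 18, 558 sold [LIFO — newest first]: 112 @ $29 + 332 @ $26 + 114 @ $25 = $14,730
Aug 22, 50 sold [LIFO — newest first]: 50 @ $29 = $1,450
Total COGS = $14,730 + $1,450 = $16,180
Ending inventory: 230 @ $25 + 36 @ $29 = $6,794
Check: goods available $22,974 = COGS $16,180 + ending $6,794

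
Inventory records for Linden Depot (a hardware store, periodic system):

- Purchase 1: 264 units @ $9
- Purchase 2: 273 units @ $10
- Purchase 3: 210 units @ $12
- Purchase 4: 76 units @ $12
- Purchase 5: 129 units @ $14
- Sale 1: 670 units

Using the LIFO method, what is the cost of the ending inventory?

Sale 1 (670) [LIFO — newest first]: 129 @ $14 + 76 @ $12 + 210 @ $12 + 255 @ $10 = $7,788
Ending inventory: 264 @ $9 + 18 @ $10 = $2,556
Check: goods available $10,344 = COGS $7,788 + ending $2,556

Ending inventory = $2,556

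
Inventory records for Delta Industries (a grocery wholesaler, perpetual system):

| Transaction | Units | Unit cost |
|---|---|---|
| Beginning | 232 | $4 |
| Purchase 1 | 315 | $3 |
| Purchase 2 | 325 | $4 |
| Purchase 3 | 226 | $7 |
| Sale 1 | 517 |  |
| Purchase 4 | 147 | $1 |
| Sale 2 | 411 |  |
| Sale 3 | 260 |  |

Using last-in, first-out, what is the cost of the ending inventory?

Ending inventory = $228

Sale 1 (517) [LIFO — newest first]: 226 @ $7 + 291 @ $4 = $2,746
Sale 2 (411) [LIFO — newest first]: 147 @ $1 + 34 @ $4 + 230 @ $3 = $973
Sale 3 (260) [LIFO — newest first]: 85 @ $3 + 175 @ $4 = $955
Total COGS = $2,746 + $973 + $955 = $4,674
Ending inventory: 57 @ $4 = $228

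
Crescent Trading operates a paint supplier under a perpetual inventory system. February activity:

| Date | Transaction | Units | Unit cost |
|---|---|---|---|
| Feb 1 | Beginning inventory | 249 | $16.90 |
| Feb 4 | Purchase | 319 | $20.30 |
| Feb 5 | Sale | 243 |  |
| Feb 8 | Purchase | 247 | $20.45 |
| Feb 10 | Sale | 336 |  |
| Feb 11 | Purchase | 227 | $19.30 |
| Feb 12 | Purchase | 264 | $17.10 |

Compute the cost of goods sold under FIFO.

Feb 5, 243 sold [FIFO — oldest first]: 243 @ $16.90 = $4,106.70
Feb 10, 336 sold [FIFO — oldest first]: 6 @ $16.90 + 319 @ $20.30 + 11 @ $20.45 = $6,802.05
Total COGS = $4,106.70 + $6,802.05 = $10,908.75
Ending inventory: 236 @ $20.45 + 227 @ $19.30 + 264 @ $17.10 = $13,721.70

COGS = $10,908.75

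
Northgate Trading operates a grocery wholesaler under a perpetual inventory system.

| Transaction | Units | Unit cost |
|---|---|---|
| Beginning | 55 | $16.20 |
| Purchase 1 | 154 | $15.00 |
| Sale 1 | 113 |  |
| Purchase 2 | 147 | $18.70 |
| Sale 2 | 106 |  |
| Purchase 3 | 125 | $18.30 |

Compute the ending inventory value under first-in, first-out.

Sale 1 (113) [FIFO — oldest first]: 55 @ $16.20 + 58 @ $15.00 = $1,761.00
Sale 2 (106) [FIFO — oldest first]: 96 @ $15.00 + 10 @ $18.70 = $1,627.00
Total COGS = $1,761.00 + $1,627.00 = $3,388.00
Ending inventory: 137 @ $18.70 + 125 @ $18.30 = $4,849.40
Check: goods available $8,237.40 = COGS $3,388.00 + ending $4,849.40

Ending inventory = $4,849.40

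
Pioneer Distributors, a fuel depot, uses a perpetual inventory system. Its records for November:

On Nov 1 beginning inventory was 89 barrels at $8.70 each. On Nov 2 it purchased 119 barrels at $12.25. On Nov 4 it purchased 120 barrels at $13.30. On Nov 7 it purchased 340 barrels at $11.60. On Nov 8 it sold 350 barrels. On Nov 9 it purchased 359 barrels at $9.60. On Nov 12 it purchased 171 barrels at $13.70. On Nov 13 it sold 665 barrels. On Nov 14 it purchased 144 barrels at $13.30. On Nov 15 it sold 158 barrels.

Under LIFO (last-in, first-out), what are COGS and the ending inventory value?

COGS = $13,722.05; ending inventory = $1,754.30

Nov 8, 350 sold [LIFO — newest first]: 340 @ $11.60 + 10 @ $13.30 = $4,077.00
Nov 13, 665 sold [LIFO — newest first]: 171 @ $13.70 + 359 @ $9.60 + 110 @ $13.30 + 25 @ $12.25 = $7,558.35
Nov 15, 158 sold [LIFO — newest first]: 144 @ $13.30 + 14 @ $12.25 = $2,086.70
Total COGS = $4,077.00 + $7,558.35 + $2,086.70 = $13,722.05
Ending inventory: 89 @ $8.70 + 80 @ $12.25 = $1,754.30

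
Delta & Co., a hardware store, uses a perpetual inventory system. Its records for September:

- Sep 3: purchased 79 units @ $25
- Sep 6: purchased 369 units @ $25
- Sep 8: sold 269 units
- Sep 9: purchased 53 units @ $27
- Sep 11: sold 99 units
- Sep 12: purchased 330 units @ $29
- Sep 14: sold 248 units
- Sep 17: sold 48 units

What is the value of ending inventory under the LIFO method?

Sep 8, 269 sold [LIFO — newest first]: 269 @ $25 = $6,725
Sep 11, 99 sold [LIFO — newest first]: 53 @ $27 + 46 @ $25 = $2,581
Sep 14, 248 sold [LIFO — newest first]: 248 @ $29 = $7,192
Sep 17, 48 sold [LIFO — newest first]: 48 @ $29 = $1,392
Total COGS = $6,725 + $2,581 + $7,192 + $1,392 = $17,890
Ending inventory: 79 @ $25 + 54 @ $25 + 34 @ $29 = $4,311
Check: goods available $22,201 = COGS $17,890 + ending $4,311

Ending inventory = $4,311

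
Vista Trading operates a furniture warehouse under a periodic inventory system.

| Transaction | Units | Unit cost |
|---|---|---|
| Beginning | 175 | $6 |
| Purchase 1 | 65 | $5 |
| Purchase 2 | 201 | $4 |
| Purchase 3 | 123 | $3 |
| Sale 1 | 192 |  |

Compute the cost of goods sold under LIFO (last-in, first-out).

COGS = $645

Sale 1 (192) [LIFO — newest first]: 123 @ $3 + 69 @ $4 = $645
Ending inventory: 175 @ $6 + 65 @ $5 + 132 @ $4 = $1,903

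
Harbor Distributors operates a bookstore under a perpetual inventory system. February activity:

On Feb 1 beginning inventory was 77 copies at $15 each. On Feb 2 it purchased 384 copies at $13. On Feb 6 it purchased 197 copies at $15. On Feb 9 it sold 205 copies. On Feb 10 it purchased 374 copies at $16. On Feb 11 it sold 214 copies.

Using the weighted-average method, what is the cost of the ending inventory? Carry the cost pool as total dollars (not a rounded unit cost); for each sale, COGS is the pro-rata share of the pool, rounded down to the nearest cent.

After Feb 1: 77 on hand, pool $1,155.00 (≈ $15.0000 each)
After Feb 2: 461 on hand, pool $6,147.00 (≈ $13.3341 each)
After Feb 6: 658 on hand, pool $9,102.00 (≈ $13.8328 each)
Feb 9, sell 205: 205/658 × $9,102.00 → $2,835.72
After Feb 10: 827 on hand, pool $12,250.28 (≈ $14.8129 each)
Feb 11, sell 214: 214/827 × $12,250.28 → $3,169.96
Total COGS = $2,835.72 + $3,169.96 = $6,005.68
Ending inventory (cost pool remaining) = $9,080.32

Ending inventory = $9,080.32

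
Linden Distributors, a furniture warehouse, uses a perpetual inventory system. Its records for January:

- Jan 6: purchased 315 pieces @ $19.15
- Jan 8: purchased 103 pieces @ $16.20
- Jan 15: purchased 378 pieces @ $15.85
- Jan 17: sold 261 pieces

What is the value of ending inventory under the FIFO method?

Jan 17, 261 sold [FIFO — oldest first]: 261 @ $19.15 = $4,998.15
Ending inventory: 54 @ $19.15 + 103 @ $16.20 + 378 @ $15.85 = $8,694.00
Check: goods available $13,692.15 = COGS $4,998.15 + ending $8,694.00

Ending inventory = $8,694.00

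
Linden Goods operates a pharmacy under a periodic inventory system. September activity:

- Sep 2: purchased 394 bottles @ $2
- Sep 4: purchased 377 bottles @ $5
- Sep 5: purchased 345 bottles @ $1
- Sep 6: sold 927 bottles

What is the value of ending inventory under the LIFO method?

Ending inventory = $378

Sep 6, 927 sold [LIFO — newest first]: 345 @ $1 + 377 @ $5 + 205 @ $2 = $2,640
Ending inventory: 189 @ $2 = $378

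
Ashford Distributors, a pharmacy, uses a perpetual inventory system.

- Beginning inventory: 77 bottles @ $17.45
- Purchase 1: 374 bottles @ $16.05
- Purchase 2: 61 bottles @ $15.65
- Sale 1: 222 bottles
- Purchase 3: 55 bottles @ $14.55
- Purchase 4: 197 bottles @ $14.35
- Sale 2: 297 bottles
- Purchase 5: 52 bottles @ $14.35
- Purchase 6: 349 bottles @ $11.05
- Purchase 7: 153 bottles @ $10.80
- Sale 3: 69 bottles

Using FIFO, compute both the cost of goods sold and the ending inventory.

Sale 1 (222) [FIFO — oldest first]: 77 @ $17.45 + 145 @ $16.05 = $3,670.90
Sale 2 (297) [FIFO — oldest first]: 229 @ $16.05 + 61 @ $15.65 + 7 @ $14.55 = $4,731.95
Sale 3 (69) [FIFO — oldest first]: 48 @ $14.55 + 21 @ $14.35 = $999.75
Total COGS = $3,670.90 + $4,731.95 + $999.75 = $9,402.60
Ending inventory: 176 @ $14.35 + 52 @ $14.35 + 349 @ $11.05 + 153 @ $10.80 = $8,780.65

COGS = $9,402.60; ending inventory = $8,780.65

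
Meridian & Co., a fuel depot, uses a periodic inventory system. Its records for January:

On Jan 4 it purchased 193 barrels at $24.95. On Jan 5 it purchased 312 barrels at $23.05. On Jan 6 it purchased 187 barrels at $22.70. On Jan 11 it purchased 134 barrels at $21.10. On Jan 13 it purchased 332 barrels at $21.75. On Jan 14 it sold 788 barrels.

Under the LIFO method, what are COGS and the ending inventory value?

Jan 14, 788 sold [LIFO — newest first]: 332 @ $21.75 + 134 @ $21.10 + 187 @ $22.70 + 135 @ $23.05 = $17,405.05
Ending inventory: 193 @ $24.95 + 177 @ $23.05 = $8,895.20

COGS = $17,405.05; ending inventory = $8,895.20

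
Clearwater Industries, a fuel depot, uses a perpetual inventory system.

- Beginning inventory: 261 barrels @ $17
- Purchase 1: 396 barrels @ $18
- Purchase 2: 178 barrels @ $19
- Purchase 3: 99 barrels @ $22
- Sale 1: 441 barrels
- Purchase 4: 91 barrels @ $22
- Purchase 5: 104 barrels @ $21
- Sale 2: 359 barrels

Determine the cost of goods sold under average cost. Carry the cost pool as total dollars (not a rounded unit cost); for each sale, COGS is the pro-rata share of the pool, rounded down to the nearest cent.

After Beginning: 261 on hand, pool $4,437.00 (≈ $17.0000 each)
After Purchase 1: 657 on hand, pool $11,565.00 (≈ $17.6027 each)
After Purchase 2: 835 on hand, pool $14,947.00 (≈ $17.9006 each)
After Purchase 3: 934 on hand, pool $17,125.00 (≈ $18.3351 each)
Sale 1, sell 441: 441/934 × $17,125.00 → $8,085.78
After Purchase 4: 584 on hand, pool $11,041.22 (≈ $18.9062 each)
After Purchase 5: 688 on hand, pool $13,225.22 (≈ $19.2227 each)
Sale 2, sell 359: 359/688 × $13,225.22 → $6,900.95
Total COGS = $8,085.78 + $6,900.95 = $14,986.73
Ending inventory (cost pool remaining) = $6,324.27
Check: goods available $21,311.00 = COGS $14,986.73 + ending $6,324.27

COGS = $14,986.73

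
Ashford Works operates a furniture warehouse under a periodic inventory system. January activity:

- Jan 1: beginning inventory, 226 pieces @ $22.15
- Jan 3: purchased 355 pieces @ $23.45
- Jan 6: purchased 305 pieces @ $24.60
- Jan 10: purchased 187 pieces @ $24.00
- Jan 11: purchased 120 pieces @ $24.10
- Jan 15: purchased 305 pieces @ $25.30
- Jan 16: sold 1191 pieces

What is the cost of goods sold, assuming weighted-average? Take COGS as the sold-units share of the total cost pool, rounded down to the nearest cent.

Jan 16, sell 1191: 1191/1498 × $35,930.15 → $28,566.62
Ending inventory (cost pool remaining) = $7,363.53

COGS = $28,566.62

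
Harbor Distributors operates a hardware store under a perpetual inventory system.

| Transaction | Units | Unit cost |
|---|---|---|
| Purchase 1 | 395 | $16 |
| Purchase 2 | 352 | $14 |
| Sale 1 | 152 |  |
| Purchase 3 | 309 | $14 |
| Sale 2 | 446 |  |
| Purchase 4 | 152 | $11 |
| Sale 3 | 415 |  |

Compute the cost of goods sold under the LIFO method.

COGS = $14,126

Sale 1 (152) [LIFO — newest first]: 152 @ $14 = $2,128
Sale 2 (446) [LIFO — newest first]: 309 @ $14 + 137 @ $14 = $6,244
Sale 3 (415) [LIFO — newest first]: 152 @ $11 + 63 @ $14 + 200 @ $16 = $5,754
Total COGS = $2,128 + $6,244 + $5,754 = $14,126
Ending inventory: 195 @ $16 = $3,120
Check: goods available $17,246 = COGS $14,126 + ending $3,120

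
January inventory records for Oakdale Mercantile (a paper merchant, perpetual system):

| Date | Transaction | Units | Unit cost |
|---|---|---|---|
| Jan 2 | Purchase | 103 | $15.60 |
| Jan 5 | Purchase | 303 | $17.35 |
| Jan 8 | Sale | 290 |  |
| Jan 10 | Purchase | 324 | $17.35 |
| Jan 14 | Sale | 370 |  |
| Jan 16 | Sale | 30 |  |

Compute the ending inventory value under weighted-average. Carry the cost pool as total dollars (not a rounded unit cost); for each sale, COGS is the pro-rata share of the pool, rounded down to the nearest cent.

After Jan 2: 103 on hand, pool $1,606.80 (≈ $15.6000 each)
After Jan 5: 406 on hand, pool $6,863.85 (≈ $16.9060 each)
Jan 8, sell 290: 290/406 × $6,863.85 → $4,902.75
After Jan 10: 440 on hand, pool $7,582.50 (≈ $17.2330 each)
Jan 14, sell 370: 370/440 × $7,582.50 → $6,376.19
Jan 16, sell 30: 30/70 × $1,206.31 → $516.99
Total COGS = $4,902.75 + $6,376.19 + $516.99 = $11,795.93
Ending inventory (cost pool remaining) = $689.32

Ending inventory = $689.32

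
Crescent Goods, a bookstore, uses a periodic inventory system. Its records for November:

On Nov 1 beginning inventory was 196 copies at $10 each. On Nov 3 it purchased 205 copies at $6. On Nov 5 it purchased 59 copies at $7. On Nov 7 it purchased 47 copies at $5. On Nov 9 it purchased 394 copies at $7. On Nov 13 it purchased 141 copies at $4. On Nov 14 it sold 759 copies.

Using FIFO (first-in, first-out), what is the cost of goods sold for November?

Nov 14, 759 sold [FIFO — oldest first]: 196 @ $10 + 205 @ $6 + 59 @ $7 + 47 @ $5 + 252 @ $7 = $5,602
Ending inventory: 142 @ $7 + 141 @ $4 = $1,558

COGS = $5,602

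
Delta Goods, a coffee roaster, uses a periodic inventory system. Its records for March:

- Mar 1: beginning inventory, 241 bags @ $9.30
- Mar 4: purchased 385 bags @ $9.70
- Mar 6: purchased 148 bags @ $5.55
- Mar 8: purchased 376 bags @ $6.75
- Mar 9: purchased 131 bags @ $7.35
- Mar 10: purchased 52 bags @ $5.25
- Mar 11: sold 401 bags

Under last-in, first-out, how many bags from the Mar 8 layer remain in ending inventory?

Mar 11, 401 sold [LIFO — newest first]: 52 @ $5.25 + 131 @ $7.35 + 218 @ $6.75 = $2,707.35
Ending inventory: 241 @ $9.30 + 385 @ $9.70 + 148 @ $5.55 + 158 @ $6.75 = $7,863.70
Check: goods available $10,571.05 = COGS $2,707.35 + ending $7,863.70

158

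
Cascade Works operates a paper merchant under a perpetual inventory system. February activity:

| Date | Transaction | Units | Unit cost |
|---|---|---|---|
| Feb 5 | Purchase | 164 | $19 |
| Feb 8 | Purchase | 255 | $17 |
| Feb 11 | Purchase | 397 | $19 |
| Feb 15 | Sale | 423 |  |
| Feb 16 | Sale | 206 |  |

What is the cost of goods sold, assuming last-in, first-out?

Feb 15, 423 sold [LIFO — newest first]: 397 @ $19 + 26 @ $17 = $7,985
Feb 16, 206 sold [LIFO — newest first]: 206 @ $17 = $3,502
Total COGS = $7,985 + $3,502 = $11,487
Ending inventory: 164 @ $19 + 23 @ $17 = $3,507

COGS = $11,487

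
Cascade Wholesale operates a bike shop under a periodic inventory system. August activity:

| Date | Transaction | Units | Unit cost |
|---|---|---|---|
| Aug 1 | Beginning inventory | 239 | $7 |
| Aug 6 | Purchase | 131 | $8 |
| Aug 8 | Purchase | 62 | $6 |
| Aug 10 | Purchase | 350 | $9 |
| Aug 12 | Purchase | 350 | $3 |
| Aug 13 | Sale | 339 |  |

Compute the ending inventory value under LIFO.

Aug 13, 339 sold [LIFO — newest first]: 339 @ $3 = $1,017
Ending inventory: 239 @ $7 + 131 @ $8 + 62 @ $6 + 350 @ $9 + 11 @ $3 = $6,276
Check: goods available $7,293 = COGS $1,017 + ending $6,276

Ending inventory = $6,276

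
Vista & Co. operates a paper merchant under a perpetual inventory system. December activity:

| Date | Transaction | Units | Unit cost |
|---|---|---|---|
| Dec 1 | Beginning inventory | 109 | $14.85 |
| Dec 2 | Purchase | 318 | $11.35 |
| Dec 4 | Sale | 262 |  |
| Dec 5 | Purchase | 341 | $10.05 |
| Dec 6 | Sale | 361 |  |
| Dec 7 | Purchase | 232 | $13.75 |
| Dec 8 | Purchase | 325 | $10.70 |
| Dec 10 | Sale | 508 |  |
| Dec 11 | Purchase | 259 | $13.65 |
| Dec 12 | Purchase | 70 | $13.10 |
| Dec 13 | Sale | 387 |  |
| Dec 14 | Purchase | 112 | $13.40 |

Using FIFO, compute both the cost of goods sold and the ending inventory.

Dec 4, 262 sold [FIFO — oldest first]: 109 @ $14.85 + 153 @ $11.35 = $3,355.20
Dec 6, 361 sold [FIFO — oldest first]: 165 @ $11.35 + 196 @ $10.05 = $3,842.55
Dec 10, 508 sold [FIFO — oldest first]: 145 @ $10.05 + 232 @ $13.75 + 131 @ $10.70 = $6,048.95
Dec 13, 387 sold [FIFO — oldest first]: 194 @ $10.70 + 193 @ $13.65 = $4,710.25
Total COGS = $3,355.20 + $3,842.55 + $6,048.95 + $4,710.25 = $17,956.95
Ending inventory: 66 @ $13.65 + 70 @ $13.10 + 112 @ $13.40 = $3,318.70
Check: goods available $21,275.65 = COGS $17,956.95 + ending $3,318.70

COGS = $17,956.95; ending inventory = $3,318.70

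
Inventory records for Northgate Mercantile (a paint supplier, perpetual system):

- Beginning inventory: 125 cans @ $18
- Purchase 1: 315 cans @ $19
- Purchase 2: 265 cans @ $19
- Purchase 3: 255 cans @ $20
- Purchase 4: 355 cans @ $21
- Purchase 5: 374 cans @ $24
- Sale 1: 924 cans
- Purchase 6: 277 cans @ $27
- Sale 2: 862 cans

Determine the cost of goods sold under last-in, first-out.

COGS = $38,985

Sale 1 (924) [LIFO — newest first]: 374 @ $24 + 355 @ $21 + 195 @ $20 = $20,331
Sale 2 (862) [LIFO — newest first]: 277 @ $27 + 60 @ $20 + 265 @ $19 + 260 @ $19 = $18,654
Total COGS = $20,331 + $18,654 = $38,985
Ending inventory: 125 @ $18 + 55 @ $19 = $3,295
Check: goods available $42,280 = COGS $38,985 + ending $3,295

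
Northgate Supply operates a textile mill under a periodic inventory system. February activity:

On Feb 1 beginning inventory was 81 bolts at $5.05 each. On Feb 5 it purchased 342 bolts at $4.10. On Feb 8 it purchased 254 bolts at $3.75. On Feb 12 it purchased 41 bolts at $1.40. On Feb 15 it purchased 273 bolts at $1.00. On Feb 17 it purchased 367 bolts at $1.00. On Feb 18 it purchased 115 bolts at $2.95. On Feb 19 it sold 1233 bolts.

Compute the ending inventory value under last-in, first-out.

Feb 19, 1233 sold [LIFO — newest first]: 115 @ $2.95 + 367 @ $1.00 + 273 @ $1.00 + 41 @ $1.40 + 254 @ $3.75 + 183 @ $4.10 = $2,739.45
Ending inventory: 81 @ $5.05 + 159 @ $4.10 = $1,060.95
Check: goods available $3,800.40 = COGS $2,739.45 + ending $1,060.95

Ending inventory = $1,060.95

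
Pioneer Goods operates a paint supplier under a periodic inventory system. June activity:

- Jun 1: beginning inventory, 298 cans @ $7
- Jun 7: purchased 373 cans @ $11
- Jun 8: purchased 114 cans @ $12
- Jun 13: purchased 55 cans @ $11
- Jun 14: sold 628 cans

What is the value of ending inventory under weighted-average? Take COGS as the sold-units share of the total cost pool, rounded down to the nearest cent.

Ending inventory = $2,059.94

Jun 14, sell 628: 628/840 × $8,162.00 → $6,102.06
Ending inventory (cost pool remaining) = $2,059.94
Check: goods available $8,162.00 = COGS $6,102.06 + ending $2,059.94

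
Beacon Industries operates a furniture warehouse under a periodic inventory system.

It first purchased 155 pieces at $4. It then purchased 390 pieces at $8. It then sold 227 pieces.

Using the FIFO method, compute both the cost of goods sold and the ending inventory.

Sale 1 (227) [FIFO — oldest first]: 155 @ $4 + 72 @ $8 = $1,196
Ending inventory: 318 @ $8 = $2,544
Check: goods available $3,740 = COGS $1,196 + ending $2,544

COGS = $1,196; ending inventory = $2,544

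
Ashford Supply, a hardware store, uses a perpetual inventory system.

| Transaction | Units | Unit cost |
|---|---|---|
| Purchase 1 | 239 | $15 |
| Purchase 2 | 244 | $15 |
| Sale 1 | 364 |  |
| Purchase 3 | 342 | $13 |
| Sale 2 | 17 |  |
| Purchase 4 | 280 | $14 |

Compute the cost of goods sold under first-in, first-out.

Sale 1 (364) [FIFO — oldest first]: 239 @ $15 + 125 @ $15 = $5,460
Sale 2 (17) [FIFO — oldest first]: 17 @ $15 = $255
Total COGS = $5,460 + $255 = $5,715
Ending inventory: 102 @ $15 + 342 @ $13 + 280 @ $14 = $9,896

COGS = $5,715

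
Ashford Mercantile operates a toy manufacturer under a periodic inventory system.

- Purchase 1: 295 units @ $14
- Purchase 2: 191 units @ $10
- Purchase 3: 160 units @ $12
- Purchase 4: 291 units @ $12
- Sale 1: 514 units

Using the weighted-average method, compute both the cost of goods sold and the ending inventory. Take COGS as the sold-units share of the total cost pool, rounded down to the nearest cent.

Sale 1, sell 514: 514/937 × $11,452.00 → $6,282.10
Ending inventory (cost pool remaining) = $5,169.90
Check: goods available $11,452.00 = COGS $6,282.10 + ending $5,169.90

COGS = $6,282.10; ending inventory = $5,169.90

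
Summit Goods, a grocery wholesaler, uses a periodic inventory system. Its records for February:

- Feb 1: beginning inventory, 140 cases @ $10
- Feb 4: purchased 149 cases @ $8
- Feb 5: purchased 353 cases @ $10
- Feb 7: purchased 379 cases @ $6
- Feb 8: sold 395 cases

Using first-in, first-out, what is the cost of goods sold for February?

COGS = $3,652

Feb 8, 395 sold [FIFO — oldest first]: 140 @ $10 + 149 @ $8 + 106 @ $10 = $3,652
Ending inventory: 247 @ $10 + 379 @ $6 = $4,744
Check: goods available $8,396 = COGS $3,652 + ending $4,744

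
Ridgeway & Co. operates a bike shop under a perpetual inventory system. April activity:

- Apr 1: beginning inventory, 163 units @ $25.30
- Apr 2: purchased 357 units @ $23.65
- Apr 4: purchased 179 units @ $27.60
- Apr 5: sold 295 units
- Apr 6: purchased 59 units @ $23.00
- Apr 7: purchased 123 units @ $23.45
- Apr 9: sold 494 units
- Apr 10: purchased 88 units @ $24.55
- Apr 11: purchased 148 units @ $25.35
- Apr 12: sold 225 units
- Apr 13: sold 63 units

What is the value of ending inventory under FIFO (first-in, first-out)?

Ending inventory = $1,014.00

Apr 5, 295 sold [FIFO — oldest first]: 163 @ $25.30 + 132 @ $23.65 = $7,245.70
Apr 9, 494 sold [FIFO — oldest first]: 225 @ $23.65 + 179 @ $27.60 + 59 @ $23.00 + 31 @ $23.45 = $12,345.60
Apr 12, 225 sold [FIFO — oldest first]: 92 @ $23.45 + 88 @ $24.55 + 45 @ $25.35 = $5,458.55
Apr 13, 63 sold [FIFO — oldest first]: 63 @ $25.35 = $1,597.05
Total COGS = $7,245.70 + $12,345.60 + $5,458.55 + $1,597.05 = $26,646.90
Ending inventory: 40 @ $25.35 = $1,014.00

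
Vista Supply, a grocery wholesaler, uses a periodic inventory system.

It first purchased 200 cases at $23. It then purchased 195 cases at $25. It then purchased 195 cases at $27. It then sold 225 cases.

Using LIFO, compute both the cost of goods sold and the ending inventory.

COGS = $6,015; ending inventory = $8,725

Sale 1 (225) [LIFO — newest first]: 195 @ $27 + 30 @ $25 = $6,015
Ending inventory: 200 @ $23 + 165 @ $25 = $8,725
Check: goods available $14,740 = COGS $6,015 + ending $8,725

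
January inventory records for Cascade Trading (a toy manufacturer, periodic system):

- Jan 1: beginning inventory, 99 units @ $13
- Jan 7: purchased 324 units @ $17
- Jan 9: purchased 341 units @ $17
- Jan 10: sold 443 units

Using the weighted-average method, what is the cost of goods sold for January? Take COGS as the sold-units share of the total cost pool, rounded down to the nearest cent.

COGS = $7,301.38

Jan 10, sell 443: 443/764 × $12,592.00 → $7,301.38
Ending inventory (cost pool remaining) = $5,290.62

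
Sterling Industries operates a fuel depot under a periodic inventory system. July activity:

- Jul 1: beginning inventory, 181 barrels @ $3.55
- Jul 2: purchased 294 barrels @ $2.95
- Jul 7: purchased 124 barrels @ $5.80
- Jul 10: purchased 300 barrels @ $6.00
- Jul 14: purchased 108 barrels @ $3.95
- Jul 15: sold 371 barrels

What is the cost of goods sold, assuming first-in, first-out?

COGS = $1,203.05

Jul 15, 371 sold [FIFO — oldest first]: 181 @ $3.55 + 190 @ $2.95 = $1,203.05
Ending inventory: 104 @ $2.95 + 124 @ $5.80 + 300 @ $6.00 + 108 @ $3.95 = $3,252.60
Check: goods available $4,455.65 = COGS $1,203.05 + ending $3,252.60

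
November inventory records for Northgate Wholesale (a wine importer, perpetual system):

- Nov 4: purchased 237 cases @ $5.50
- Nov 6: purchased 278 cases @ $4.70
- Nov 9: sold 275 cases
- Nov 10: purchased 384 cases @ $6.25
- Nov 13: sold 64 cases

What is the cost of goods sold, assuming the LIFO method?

Nov 9, 275 sold [LIFO — newest first]: 275 @ $4.70 = $1,292.50
Nov 13, 64 sold [LIFO — newest first]: 64 @ $6.25 = $400.00
Total COGS = $1,292.50 + $400.00 = $1,692.50
Ending inventory: 237 @ $5.50 + 3 @ $4.70 + 320 @ $6.25 = $3,317.60

COGS = $1,692.50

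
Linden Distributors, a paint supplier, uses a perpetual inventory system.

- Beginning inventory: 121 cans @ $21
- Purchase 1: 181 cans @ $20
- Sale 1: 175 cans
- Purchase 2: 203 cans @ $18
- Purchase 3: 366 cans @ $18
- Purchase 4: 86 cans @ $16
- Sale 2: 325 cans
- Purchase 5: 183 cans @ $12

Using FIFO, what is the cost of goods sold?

Sale 1 (175) [FIFO — oldest first]: 121 @ $21 + 54 @ $20 = $3,621
Sale 2 (325) [FIFO — oldest first]: 127 @ $20 + 198 @ $18 = $6,104
Total COGS = $3,621 + $6,104 = $9,725
Ending inventory: 5 @ $18 + 366 @ $18 + 86 @ $16 + 183 @ $12 = $10,250

COGS = $9,725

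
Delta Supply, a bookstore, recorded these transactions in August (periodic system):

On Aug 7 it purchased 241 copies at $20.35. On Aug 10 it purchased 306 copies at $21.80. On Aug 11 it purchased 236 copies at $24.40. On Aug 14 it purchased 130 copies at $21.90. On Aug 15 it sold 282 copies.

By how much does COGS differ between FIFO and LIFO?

FIFO COGS: 241 @ $20.35 + 41 @ $21.80 = $5,798.15
LIFO COGS: 130 @ $21.90 + 152 @ $24.40 = $6,555.80
Difference = |$5,798.15 − $6,555.80| = $757.65

$757.65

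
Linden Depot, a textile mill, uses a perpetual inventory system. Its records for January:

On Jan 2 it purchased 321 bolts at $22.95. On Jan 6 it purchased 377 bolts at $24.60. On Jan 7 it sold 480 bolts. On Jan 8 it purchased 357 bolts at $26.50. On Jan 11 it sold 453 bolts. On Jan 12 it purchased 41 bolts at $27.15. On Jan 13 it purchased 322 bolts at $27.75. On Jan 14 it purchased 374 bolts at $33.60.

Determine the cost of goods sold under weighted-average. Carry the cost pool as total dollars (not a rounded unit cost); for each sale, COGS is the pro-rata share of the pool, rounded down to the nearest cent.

COGS = $22,991.63

After Jan 2: 321 on hand, pool $7,366.95 (≈ $22.9500 each)
After Jan 6: 698 on hand, pool $16,641.15 (≈ $23.8412 each)
Jan 7, sell 480: 480/698 × $16,641.15 → $11,443.77
After Jan 8: 575 on hand, pool $14,657.88 (≈ $25.4920 each)
Jan 11, sell 453: 453/575 × $14,657.88 → $11,547.86
After Jan 12: 163 on hand, pool $4,223.17 (≈ $25.9090 each)
After Jan 13: 485 on hand, pool $13,158.67 (≈ $27.1313 each)
After Jan 14: 859 on hand, pool $25,725.07 (≈ $29.9477 each)
Total COGS = $11,443.77 + $11,547.86 = $22,991.63
Ending inventory (cost pool remaining) = $25,725.07
Check: goods available $48,716.70 = COGS $22,991.63 + ending $25,725.07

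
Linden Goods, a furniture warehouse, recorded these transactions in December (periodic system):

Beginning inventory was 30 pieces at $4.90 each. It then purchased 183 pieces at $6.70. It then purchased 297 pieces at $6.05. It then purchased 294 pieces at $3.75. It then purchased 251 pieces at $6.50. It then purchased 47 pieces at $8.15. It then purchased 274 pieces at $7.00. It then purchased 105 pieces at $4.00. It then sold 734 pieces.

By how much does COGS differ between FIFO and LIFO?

$556.35

FIFO COGS: 30 @ $4.90 + 183 @ $6.70 + 297 @ $6.05 + 224 @ $3.75 = $4,009.95
LIFO COGS: 105 @ $4.00 + 274 @ $7.00 + 47 @ $8.15 + 251 @ $6.50 + 57 @ $3.75 = $4,566.30
Difference = |$4,009.95 − $4,566.30| = $556.35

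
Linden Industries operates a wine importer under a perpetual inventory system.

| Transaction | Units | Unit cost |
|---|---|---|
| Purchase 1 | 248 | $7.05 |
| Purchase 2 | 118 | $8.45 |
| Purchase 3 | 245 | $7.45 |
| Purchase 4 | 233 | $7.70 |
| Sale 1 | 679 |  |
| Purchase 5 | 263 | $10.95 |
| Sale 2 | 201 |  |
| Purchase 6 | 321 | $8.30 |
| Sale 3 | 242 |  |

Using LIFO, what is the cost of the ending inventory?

Sale 1 (679) [LIFO — newest first]: 233 @ $7.70 + 245 @ $7.45 + 118 @ $8.45 + 83 @ $7.05 = $5,201.60
Sale 2 (201) [LIFO — newest first]: 201 @ $10.95 = $2,200.95
Sale 3 (242) [LIFO — newest first]: 242 @ $8.30 = $2,008.60
Total COGS = $5,201.60 + $2,200.95 + $2,008.60 = $9,411.15
Ending inventory: 165 @ $7.05 + 62 @ $10.95 + 79 @ $8.30 = $2,497.85

Ending inventory = $2,497.85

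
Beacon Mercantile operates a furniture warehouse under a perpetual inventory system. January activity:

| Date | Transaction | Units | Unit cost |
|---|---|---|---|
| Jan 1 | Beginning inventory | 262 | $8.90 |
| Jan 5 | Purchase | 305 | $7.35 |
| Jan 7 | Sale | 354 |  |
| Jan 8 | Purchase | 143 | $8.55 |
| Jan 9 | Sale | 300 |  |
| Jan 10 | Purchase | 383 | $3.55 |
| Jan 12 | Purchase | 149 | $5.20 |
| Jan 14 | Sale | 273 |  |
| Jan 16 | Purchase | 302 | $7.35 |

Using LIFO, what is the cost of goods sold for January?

COGS = $6,512.80

Jan 7, 354 sold [LIFO — newest first]: 305 @ $7.35 + 49 @ $8.90 = $2,677.85
Jan 9, 300 sold [LIFO — newest first]: 143 @ $8.55 + 157 @ $8.90 = $2,619.95
Jan 14, 273 sold [LIFO — newest first]: 149 @ $5.20 + 124 @ $3.55 = $1,215.00
Total COGS = $2,677.85 + $2,619.95 + $1,215.00 = $6,512.80
Ending inventory: 56 @ $8.90 + 259 @ $3.55 + 302 @ $7.35 = $3,637.55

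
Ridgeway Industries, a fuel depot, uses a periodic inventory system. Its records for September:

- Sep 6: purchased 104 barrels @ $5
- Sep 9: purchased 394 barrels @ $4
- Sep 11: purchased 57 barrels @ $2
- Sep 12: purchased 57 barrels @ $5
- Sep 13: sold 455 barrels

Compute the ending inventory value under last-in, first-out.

Ending inventory = $732

Sep 13, 455 sold [LIFO — newest first]: 57 @ $5 + 57 @ $2 + 341 @ $4 = $1,763
Ending inventory: 104 @ $5 + 53 @ $4 = $732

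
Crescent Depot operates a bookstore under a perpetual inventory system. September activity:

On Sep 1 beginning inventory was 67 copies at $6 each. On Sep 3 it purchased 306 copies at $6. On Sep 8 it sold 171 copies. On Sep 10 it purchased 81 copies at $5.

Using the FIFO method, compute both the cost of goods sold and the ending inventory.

Sep 8, 171 sold [FIFO — oldest first]: 67 @ $6 + 104 @ $6 = $1,026
Ending inventory: 202 @ $6 + 81 @ $5 = $1,617

COGS = $1,026; ending inventory = $1,617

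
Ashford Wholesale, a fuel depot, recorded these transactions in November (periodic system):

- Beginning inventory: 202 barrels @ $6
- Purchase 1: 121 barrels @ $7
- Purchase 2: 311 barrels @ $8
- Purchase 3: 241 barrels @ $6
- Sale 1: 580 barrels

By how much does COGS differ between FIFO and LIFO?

$15

FIFO COGS: 202 @ $6 + 121 @ $7 + 257 @ $8 = $4,115
LIFO COGS: 241 @ $6 + 311 @ $8 + 28 @ $7 = $4,130
Difference = |$4,115 − $4,130| = $15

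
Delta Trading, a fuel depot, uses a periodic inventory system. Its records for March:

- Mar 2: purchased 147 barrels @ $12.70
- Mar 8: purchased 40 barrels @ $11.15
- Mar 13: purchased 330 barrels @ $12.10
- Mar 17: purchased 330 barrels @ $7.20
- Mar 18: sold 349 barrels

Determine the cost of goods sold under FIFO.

Mar 18, 349 sold [FIFO — oldest first]: 147 @ $12.70 + 40 @ $11.15 + 162 @ $12.10 = $4,273.10
Ending inventory: 168 @ $12.10 + 330 @ $7.20 = $4,408.80
Check: goods available $8,681.90 = COGS $4,273.10 + ending $4,408.80

COGS = $4,273.10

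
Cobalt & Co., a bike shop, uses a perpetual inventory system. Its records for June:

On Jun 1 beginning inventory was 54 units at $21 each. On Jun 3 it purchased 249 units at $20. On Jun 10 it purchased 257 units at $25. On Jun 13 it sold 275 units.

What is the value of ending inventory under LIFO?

Jun 13, 275 sold [LIFO — newest first]: 257 @ $25 + 18 @ $20 = $6,785
Ending inventory: 54 @ $21 + 231 @ $20 = $5,754
Check: goods available $12,539 = COGS $6,785 + ending $5,754

Ending inventory = $5,754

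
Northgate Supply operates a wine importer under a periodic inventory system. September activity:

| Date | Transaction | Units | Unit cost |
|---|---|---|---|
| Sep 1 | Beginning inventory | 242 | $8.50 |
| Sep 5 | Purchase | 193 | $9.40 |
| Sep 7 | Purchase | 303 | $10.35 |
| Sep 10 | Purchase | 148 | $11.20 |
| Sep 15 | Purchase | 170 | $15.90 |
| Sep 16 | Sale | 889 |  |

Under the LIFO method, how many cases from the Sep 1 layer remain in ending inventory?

167

Sep 16, 889 sold [LIFO — newest first]: 170 @ $15.90 + 148 @ $11.20 + 303 @ $10.35 + 193 @ $9.40 + 75 @ $8.50 = $9,948.35
Ending inventory: 167 @ $8.50 = $1,419.50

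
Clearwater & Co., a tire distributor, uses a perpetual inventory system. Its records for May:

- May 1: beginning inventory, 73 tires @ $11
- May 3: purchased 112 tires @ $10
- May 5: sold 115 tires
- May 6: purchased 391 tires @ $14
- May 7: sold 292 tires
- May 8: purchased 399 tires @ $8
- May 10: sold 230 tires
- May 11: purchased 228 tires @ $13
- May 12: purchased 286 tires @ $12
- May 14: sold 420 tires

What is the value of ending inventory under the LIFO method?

Ending inventory = $4,730

May 5, 115 sold [LIFO — newest first]: 112 @ $10 + 3 @ $11 = $1,153
May 7, 292 sold [LIFO — newest first]: 292 @ $14 = $4,088
May 10, 230 sold [LIFO — newest first]: 230 @ $8 = $1,840
May 14, 420 sold [LIFO — newest first]: 286 @ $12 + 134 @ $13 = $5,174
Total COGS = $1,153 + $4,088 + $1,840 + $5,174 = $12,255
Ending inventory: 70 @ $11 + 99 @ $14 + 169 @ $8 + 94 @ $13 = $4,730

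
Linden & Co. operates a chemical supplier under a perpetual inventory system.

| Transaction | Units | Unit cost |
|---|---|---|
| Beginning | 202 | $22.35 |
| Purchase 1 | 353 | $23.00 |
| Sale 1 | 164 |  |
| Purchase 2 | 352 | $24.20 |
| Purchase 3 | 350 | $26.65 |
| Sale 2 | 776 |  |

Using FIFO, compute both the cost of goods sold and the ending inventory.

Sale 1 (164) [FIFO — oldest first]: 164 @ $22.35 = $3,665.40
Sale 2 (776) [FIFO — oldest first]: 38 @ $22.35 + 353 @ $23.00 + 352 @ $24.20 + 33 @ $26.65 = $18,366.15
Total COGS = $3,665.40 + $18,366.15 = $22,031.55
Ending inventory: 317 @ $26.65 = $8,448.05

COGS = $22,031.55; ending inventory = $8,448.05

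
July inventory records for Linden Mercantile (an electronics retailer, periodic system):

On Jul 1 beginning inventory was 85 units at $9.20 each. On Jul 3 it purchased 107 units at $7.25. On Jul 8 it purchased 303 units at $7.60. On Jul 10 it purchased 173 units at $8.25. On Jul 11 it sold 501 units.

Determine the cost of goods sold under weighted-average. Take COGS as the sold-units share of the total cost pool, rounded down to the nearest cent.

COGS = $3,965.85

Jul 11, sell 501: 501/668 × $5,287.80 → $3,965.85
Ending inventory (cost pool remaining) = $1,321.95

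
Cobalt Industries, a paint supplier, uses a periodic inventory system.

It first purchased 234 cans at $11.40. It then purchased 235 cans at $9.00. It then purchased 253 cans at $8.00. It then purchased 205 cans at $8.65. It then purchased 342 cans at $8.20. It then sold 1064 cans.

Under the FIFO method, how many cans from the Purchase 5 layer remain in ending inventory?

205

Sale 1 (1064) [FIFO — oldest first]: 234 @ $11.40 + 235 @ $9.00 + 253 @ $8.00 + 205 @ $8.65 + 137 @ $8.20 = $9,703.25
Ending inventory: 205 @ $8.20 = $1,681.00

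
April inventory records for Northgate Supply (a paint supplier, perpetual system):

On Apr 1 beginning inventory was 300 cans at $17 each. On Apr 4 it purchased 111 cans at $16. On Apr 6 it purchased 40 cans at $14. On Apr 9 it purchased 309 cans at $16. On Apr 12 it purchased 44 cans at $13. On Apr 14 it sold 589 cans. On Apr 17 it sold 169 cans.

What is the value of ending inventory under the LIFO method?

Ending inventory = $782

Apr 14, 589 sold [LIFO — newest first]: 44 @ $13 + 309 @ $16 + 40 @ $14 + 111 @ $16 + 85 @ $17 = $9,297
Apr 17, 169 sold [LIFO — newest first]: 169 @ $17 = $2,873
Total COGS = $9,297 + $2,873 = $12,170
Ending inventory: 46 @ $17 = $782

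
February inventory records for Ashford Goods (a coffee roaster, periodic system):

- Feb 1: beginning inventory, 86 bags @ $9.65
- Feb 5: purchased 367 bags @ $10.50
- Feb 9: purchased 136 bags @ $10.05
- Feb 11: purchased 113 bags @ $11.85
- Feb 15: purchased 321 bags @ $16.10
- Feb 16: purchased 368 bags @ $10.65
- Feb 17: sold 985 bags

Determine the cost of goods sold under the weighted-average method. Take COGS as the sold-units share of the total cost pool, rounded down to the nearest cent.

COGS = $11,667.43

Feb 17, sell 985: 985/1391 × $16,476.55 → $11,667.43
Ending inventory (cost pool remaining) = $4,809.12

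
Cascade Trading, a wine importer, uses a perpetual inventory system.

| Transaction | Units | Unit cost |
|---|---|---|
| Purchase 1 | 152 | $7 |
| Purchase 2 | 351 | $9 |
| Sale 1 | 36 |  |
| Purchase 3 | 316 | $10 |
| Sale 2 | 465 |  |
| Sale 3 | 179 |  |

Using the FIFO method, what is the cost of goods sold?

COGS = $5,993

Sale 1 (36) [FIFO — oldest first]: 36 @ $7 = $252
Sale 2 (465) [FIFO — oldest first]: 116 @ $7 + 349 @ $9 = $3,953
Sale 3 (179) [FIFO — oldest first]: 2 @ $9 + 177 @ $10 = $1,788
Total COGS = $252 + $3,953 + $1,788 = $5,993
Ending inventory: 139 @ $10 = $1,390
Check: goods available $7,383 = COGS $5,993 + ending $1,390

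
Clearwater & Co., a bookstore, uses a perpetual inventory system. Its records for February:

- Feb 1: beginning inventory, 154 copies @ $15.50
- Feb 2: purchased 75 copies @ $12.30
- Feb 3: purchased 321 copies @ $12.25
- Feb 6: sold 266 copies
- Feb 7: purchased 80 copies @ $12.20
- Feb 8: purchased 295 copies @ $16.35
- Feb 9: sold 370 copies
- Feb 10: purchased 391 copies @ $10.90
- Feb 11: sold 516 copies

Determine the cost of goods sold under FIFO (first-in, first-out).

COGS = $15,515.30

Feb 6, 266 sold [FIFO — oldest first]: 154 @ $15.50 + 75 @ $12.30 + 37 @ $12.25 = $3,762.75
Feb 9, 370 sold [FIFO — oldest first]: 284 @ $12.25 + 80 @ $12.20 + 6 @ $16.35 = $4,553.10
Feb 11, 516 sold [FIFO — oldest first]: 289 @ $16.35 + 227 @ $10.90 = $7,199.45
Total COGS = $3,762.75 + $4,553.10 + $7,199.45 = $15,515.30
Ending inventory: 164 @ $10.90 = $1,787.60
Check: goods available $17,302.90 = COGS $15,515.30 + ending $1,787.60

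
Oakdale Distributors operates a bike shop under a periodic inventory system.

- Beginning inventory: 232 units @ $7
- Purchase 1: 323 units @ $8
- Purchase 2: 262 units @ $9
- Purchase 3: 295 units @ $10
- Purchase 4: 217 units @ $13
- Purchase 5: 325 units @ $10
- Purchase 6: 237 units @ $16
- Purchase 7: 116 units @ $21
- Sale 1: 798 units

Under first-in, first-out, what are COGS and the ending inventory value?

Sale 1 (798) [FIFO — oldest first]: 232 @ $7 + 323 @ $8 + 243 @ $9 = $6,395
Ending inventory: 19 @ $9 + 295 @ $10 + 217 @ $13 + 325 @ $10 + 237 @ $16 + 116 @ $21 = $15,420
Check: goods available $21,815 = COGS $6,395 + ending $15,420

COGS = $6,395; ending inventory = $15,420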